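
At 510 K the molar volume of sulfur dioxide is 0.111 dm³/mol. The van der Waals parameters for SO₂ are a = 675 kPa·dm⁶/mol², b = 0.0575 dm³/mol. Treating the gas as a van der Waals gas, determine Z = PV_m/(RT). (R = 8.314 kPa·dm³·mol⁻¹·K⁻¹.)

P = RT/(V_m − b) − a/V_m² = (8.314)(510)/(0.111 − 0.0575) − 675/(0.111)²
  = 4240.1/0.053500 − 54785 = 79254 − 54785 = 24469 kPa
Z = PV_m/(RT) = (24469)(0.111)/((8.314)(510)) = 2716.1/4240.1 = 0.6406

Z ≈ 0.6406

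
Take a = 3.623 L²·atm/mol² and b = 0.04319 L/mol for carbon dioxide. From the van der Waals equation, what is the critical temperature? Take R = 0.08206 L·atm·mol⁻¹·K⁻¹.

For a van der Waals gas, T_c = 8a/(27Rb).
T_c = 8×3.623/(27×0.08206×0.04319) = 28.984/0.095693 = 302.9 K

T_c ≈ 302.9 K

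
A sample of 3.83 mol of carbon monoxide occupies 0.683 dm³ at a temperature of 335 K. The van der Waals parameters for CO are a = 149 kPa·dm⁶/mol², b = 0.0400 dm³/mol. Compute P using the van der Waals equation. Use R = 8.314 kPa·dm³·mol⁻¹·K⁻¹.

P = nRT/(V − nb) − a n²/V²
nRT/(V − nb) = (3.83)(8.314)(335)/(0.683 − 3.83×0.0400) = 10667/0.52980 = 20134 kPa
a n²/V² = (149)(3.83)²/(0.683)² = 4685.4 kPa
P = 20134 − 4685.4 = 15449 kPa

P ≈ 15449 kPa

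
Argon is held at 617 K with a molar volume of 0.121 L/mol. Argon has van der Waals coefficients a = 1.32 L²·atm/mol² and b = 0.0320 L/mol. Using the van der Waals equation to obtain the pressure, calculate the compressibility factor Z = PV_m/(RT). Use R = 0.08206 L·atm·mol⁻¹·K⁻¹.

Z ≈ 1.144

P = RT/(V_m − b) − a/V_m² = (0.08206)(617)/(0.121 − 0.0320) − 1.32/(0.121)²
  = 50.631/0.089000 − 90.158 = 568.89 − 90.158 = 478.73 atm
Z = PV_m/(RT) = (478.73)(0.121)/((0.08206)(617)) = 57.926/50.631 = 1.144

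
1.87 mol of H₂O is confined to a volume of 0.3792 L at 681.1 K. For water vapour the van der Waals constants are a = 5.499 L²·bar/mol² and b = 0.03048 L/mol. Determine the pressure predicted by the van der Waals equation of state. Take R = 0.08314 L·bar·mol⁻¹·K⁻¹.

P = nRT/(V − nb) − a n²/V²
nRT/(V − nb) = (1.87)(0.08314)(681.1)/(0.3792 − 1.87×0.03048) = 105.89/0.32220 = 328.65 bar
a n²/V² = (5.499)(1.87)²/(0.3792)² = 133.73 bar
P = 328.65 − 133.73 = 194.9 bar

P ≈ 194.9 bar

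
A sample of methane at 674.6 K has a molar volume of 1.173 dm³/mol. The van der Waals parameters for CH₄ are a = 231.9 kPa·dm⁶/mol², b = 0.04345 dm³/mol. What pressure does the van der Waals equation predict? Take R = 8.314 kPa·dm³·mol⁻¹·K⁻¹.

P ≈ 4797 kPa

P = RT/(V_m − b) − a/V_m²
RT/(V_m − b) = (8.314)(674.6)/(1.173 − 0.04345) = 5608.6/1.1296 = 4965.1 kPa
a/V_m² = 231.9/(1.173)² = 168.54 kPa
P = 4965.1 − 168.54 = 4797 kPa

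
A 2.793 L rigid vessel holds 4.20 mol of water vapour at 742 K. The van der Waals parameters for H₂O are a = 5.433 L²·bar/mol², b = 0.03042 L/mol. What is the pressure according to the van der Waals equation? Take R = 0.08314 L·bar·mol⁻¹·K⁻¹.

P ≈ 84.93 bar

P = nRT/(V − nb) − a n²/V²
nRT/(V − nb) = (4.20)(0.08314)(742)/(2.793 − 4.20×0.03042) = 259.10/2.6652 = 97.216 bar
a n²/V² = (5.433)(4.20)²/(2.793)² = 12.286 bar
P = 97.216 − 12.286 = 84.93 bar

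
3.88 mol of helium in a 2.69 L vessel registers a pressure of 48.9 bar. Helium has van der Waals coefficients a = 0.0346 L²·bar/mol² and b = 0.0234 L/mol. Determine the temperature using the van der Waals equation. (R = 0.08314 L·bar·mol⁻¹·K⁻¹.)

T = (P + a n²/V²)(V − nb)/(nR)
P + a n²/V² = 48.9 + (0.0346)(3.88)²/(2.69)² = 48.972 bar
V − nb = 2.69 − (3.88)(0.0234) = 2.5992 L
T = (48.972)(2.5992)/((3.88)(0.08314)) = 394.6 K

T ≈ 394.6 K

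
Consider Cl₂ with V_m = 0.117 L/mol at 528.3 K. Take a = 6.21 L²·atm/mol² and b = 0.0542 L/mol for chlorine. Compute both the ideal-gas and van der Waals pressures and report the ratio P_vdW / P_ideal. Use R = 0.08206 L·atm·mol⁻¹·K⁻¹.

Ideal: P_ideal = RT/V_m = (0.08206)(528.3)/0.117 = 370.532 atm
vdW: P = RT/(V_m − b) − a/V_m² = 43.3523/0.0628000 − 6.21/0.0136890 = 690.323 − 453.649 = 236.674 atm
Ratio = 236.674/370.532 = 0.6387

P_vdW / P_ideal ≈ 0.6387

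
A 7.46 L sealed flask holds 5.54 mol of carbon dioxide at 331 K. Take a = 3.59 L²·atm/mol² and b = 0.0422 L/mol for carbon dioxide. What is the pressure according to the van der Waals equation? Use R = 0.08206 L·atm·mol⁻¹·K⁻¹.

P = nRT/(V − nb) − a n²/V²
nRT/(V − nb) = (5.54)(0.08206)(331)/(7.46 − 5.54×0.0422) = 150.48/7.2262 = 20.824 atm
a n²/V² = (3.59)(5.54)²/(7.46)² = 1.9799 atm
P = 20.824 − 1.9799 = 18.84 atm

P ≈ 18.84 atm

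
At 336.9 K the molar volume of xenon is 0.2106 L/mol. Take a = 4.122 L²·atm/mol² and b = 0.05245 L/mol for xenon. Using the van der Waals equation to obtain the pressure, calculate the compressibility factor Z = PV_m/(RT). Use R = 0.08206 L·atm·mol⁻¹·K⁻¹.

Z ≈ 0.6237

P = RT/(V_m − b) − a/V_m² = (0.08206)(336.9)/(0.2106 − 0.05245) − 4.122/(0.2106)²
  = 27.646/0.15815 − 92.938 = 174.81 − 92.938 = 81.87 atm
Z = PV_m/(RT) = (81.87)(0.2106)/((0.08206)(336.9)) = 17.242/27.646 = 0.6237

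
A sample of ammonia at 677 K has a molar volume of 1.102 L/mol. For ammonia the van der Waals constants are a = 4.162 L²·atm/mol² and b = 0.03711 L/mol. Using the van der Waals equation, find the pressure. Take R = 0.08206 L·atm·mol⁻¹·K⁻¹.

P = RT/(V_m − b) − a/V_m²
RT/(V_m − b) = (0.08206)(677)/(1.102 − 0.03711) = 55.555/1.0649 = 52.169 atm
a/V_m² = 4.162/(1.102)² = 3.4272 atm
P = 52.169 − 3.4272 = 48.74 atm

P ≈ 48.74 atm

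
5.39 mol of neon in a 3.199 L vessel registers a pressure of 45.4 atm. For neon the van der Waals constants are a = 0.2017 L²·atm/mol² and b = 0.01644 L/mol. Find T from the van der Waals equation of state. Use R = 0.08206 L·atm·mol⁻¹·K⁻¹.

T ≈ 323.3 K

T = (P + a n²/V²)(V − nb)/(nR)
P + a n²/V² = 45.4 + (0.2017)(5.39)²/(3.199)² = 45.973 atm
V − nb = 3.199 − (5.39)(0.01644) = 3.1104 L
T = (45.973)(3.1104)/((5.39)(0.08206)) = 323.3 K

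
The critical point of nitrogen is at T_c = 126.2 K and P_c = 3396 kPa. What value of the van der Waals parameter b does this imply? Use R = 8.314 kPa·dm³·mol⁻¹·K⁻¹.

b ≈ 0.03862 dm³/mol

From T_c = 8a/(27Rb) and P_c = a/(27b²): b = R T_c/(8 P_c).
b = (8.314)(126.2)/(8×3396) = 1049.2/27168 = 0.03862 dm³/mol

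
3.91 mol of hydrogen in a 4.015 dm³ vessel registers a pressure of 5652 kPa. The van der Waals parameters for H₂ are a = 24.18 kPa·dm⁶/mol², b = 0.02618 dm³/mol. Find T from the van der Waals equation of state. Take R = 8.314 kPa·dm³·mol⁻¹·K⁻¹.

T = (P + a n²/V²)(V − nb)/(nR)
P + a n²/V² = 5652 + (24.18)(3.91)²/(4.015)² = 5674.9 kPa
V − nb = 4.015 − (3.91)(0.02618) = 3.9126 dm³
T = (5674.9)(3.9126)/((3.91)(8.314)) = 683.0 K

T ≈ 683.0 K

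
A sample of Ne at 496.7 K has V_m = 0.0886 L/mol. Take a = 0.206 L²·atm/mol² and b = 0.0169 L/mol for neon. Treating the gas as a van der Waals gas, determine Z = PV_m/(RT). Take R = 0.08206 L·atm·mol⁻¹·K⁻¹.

Z ≈ 1.179

P = RT/(V_m − b) − a/V_m² = (0.08206)(496.7)/(0.0886 − 0.0169) − 0.206/(0.0886)²
  = 40.759/0.071700 − 26.242 = 568.47 − 26.242 = 542.23 atm
Z = PV_m/(RT) = (542.23)(0.0886)/((0.08206)(496.7)) = 48.042/40.759 = 1.179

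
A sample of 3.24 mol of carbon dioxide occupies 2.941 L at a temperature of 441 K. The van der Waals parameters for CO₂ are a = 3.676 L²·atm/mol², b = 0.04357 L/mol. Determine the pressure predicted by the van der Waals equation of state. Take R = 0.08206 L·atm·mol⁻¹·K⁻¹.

P = nRT/(V − nb) − a n²/V²
nRT/(V − nb) = (3.24)(0.08206)(441)/(2.941 − 3.24×0.04357) = 117.25/2.7998 = 41.878 atm
a n²/V² = (3.676)(3.24)²/(2.941)² = 4.4614 atm
P = 41.878 − 4.4614 = 37.42 atm

P ≈ 37.42 atm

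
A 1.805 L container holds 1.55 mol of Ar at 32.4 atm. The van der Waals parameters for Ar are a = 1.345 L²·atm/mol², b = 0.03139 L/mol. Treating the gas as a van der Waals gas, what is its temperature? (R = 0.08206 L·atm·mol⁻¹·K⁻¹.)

T = (P + a n²/V²)(V − nb)/(nR)
P + a n²/V² = 32.4 + (1.345)(1.55)²/(1.805)² = 33.392 atm
V − nb = 1.805 − (1.55)(0.03139) = 1.7563 L
T = (33.392)(1.7563)/((1.55)(0.08206)) = 461.1 K

T ≈ 461.1 K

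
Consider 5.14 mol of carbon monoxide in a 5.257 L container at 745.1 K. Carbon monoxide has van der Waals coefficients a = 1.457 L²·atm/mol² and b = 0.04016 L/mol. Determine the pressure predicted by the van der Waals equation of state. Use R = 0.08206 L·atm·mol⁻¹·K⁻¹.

P ≈ 60.83 atm

P = nRT/(V − nb) − a n²/V²
nRT/(V − nb) = (5.14)(0.08206)(745.1)/(5.257 − 5.14×0.04016) = 314.27/5.0506 = 62.224 atm
a n²/V² = (1.457)(5.14)²/(5.257)² = 1.3929 atm
P = 62.224 − 1.3929 = 60.83 atm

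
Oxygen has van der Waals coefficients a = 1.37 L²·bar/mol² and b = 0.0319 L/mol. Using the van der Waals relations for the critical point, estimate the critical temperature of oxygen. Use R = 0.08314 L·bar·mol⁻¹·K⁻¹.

For a van der Waals gas, T_c = 8a/(27Rb).
T_c = 8×1.37/(27×0.08314×0.0319) = 10.960/0.071608 = 153.1 K

T_c ≈ 153.1 K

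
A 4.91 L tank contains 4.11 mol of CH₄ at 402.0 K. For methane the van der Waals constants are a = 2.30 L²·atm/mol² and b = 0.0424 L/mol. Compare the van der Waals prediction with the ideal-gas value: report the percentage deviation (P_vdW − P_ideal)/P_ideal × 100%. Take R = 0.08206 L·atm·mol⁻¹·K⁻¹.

Ideal: P_ideal = nRT/V = (4.11)(0.08206)(402.0)/4.91 = 27.6133 atm
vdW: P = nRT/(V − nb) − a n²/V² = 135.581/4.73574 − 38.8518/24.1081 = 28.6293 − 1.61157 = 27.0177 atm
% deviation = (27.0177 − 27.6133)/27.6133 × 100% = -2.16%

-2.16 %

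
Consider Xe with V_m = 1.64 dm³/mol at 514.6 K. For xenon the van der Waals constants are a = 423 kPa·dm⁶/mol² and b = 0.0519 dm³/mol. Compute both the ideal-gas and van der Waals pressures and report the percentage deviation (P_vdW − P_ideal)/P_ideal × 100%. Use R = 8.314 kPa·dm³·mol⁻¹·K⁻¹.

Ideal: P_ideal = RT/V_m = (8.314)(514.6)/1.64 = 2608.77 kPa
vdW: P = RT/(V_m − b) − a/V_m² = 4278.38/1.58810 − 423/2.68960 = 2694.02 − 157.272 = 2536.75 kPa
% deviation = (2536.75 − 2608.77)/2608.77 × 100% = -2.76%

-2.76 %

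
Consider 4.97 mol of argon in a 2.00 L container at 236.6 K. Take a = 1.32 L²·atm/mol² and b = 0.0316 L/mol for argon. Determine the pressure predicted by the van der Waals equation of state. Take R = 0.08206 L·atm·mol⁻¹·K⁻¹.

P = nRT/(V − nb) − a n²/V²
nRT/(V − nb) = (4.97)(0.08206)(236.6)/(2.00 − 4.97×0.0316) = 96.495/1.8429 = 52.360 atm
a n²/V² = (1.32)(4.97)²/(2.00)² = 8.1513 atm
P = 52.360 − 8.1513 = 44.21 atm

P ≈ 44.21 atm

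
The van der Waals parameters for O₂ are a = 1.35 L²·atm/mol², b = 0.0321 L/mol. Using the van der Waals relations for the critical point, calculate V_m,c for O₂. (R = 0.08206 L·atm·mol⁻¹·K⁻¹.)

V_m,c ≈ 0.09630 L/mol

For a van der Waals gas, V_m,c = 3b.
V_m,c = 3×0.0321 = 0.09630 L/mol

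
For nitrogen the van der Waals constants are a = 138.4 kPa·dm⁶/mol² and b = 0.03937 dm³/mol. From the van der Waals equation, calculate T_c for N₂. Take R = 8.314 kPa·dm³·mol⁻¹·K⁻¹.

For a van der Waals gas, T_c = 8a/(27Rb).
T_c = 8×138.4/(27×8.314×0.03937) = 1107.2/8.8377 = 125.3 K

T_c ≈ 125.3 K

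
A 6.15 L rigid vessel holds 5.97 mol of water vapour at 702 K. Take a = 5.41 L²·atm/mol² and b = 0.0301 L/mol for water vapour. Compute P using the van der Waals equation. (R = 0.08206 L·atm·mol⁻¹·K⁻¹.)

P ≈ 52.51 atm

P = nRT/(V − nb) − a n²/V²
nRT/(V − nb) = (5.97)(0.08206)(702)/(6.15 − 5.97×0.0301) = 343.91/5.9703 = 57.603 atm
a n²/V² = (5.41)(5.97)²/(6.15)² = 5.0980 atm
P = 57.603 − 5.0980 = 52.51 atm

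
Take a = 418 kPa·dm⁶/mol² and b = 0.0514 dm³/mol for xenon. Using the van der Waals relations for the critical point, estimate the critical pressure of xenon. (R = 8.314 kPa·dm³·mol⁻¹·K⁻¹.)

For a van der Waals gas, P_c = a/(27b²).
P_c = 418/(27×(0.0514)²) = 418/0.071333 = 5860 kPa

P_c ≈ 5860 kPa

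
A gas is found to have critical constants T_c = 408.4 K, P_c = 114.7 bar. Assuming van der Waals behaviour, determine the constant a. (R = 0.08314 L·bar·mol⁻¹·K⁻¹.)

From T_c = 8a/(27Rb) and P_c = a/(27b²): a = 27 R² T_c²/(64 P_c).
a = 27×(0.08314)²×(408.4)²/(64×114.7) = 31128/7340.8 = 4.240 L²·bar/mol²

a ≈ 4.240 L²·bar/mol²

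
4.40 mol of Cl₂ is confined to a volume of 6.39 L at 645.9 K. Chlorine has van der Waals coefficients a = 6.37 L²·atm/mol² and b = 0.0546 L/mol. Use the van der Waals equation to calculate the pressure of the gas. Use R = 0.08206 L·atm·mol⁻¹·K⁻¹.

P ≈ 34.90 atm

P = nRT/(V − nb) − a n²/V²
nRT/(V − nb) = (4.40)(0.08206)(645.9)/(6.39 − 4.40×0.0546) = 233.21/6.1498 = 37.922 atm
a n²/V² = (6.37)(4.40)²/(6.39)² = 3.0203 atm
P = 37.922 − 3.0203 = 34.90 atm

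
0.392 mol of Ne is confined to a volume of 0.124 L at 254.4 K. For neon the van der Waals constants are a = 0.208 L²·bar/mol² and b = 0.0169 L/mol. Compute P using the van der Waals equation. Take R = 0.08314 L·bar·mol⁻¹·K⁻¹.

P ≈ 68.56 bar

P = nRT/(V − nb) − a n²/V²
nRT/(V − nb) = (0.392)(0.08314)(254.4)/(0.124 − 0.392×0.0169) = 8.2911/0.11738 = 70.635 bar
a n²/V² = (0.208)(0.392)²/(0.124)² = 2.0787 bar
P = 70.635 − 2.0787 = 68.56 bar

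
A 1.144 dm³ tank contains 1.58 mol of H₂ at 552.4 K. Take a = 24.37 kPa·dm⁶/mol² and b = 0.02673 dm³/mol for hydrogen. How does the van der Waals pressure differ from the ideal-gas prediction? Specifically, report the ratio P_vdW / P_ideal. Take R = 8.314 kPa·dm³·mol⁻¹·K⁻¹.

Ideal: P_ideal = nRT/V = (1.58)(8.314)(552.4)/1.144 = 6343.00 kPa
vdW: P = nRT/(V − nb) − a n²/V² = 7256.39/1.10177 − 60.8373/1.30874 = 6586.12 − 46.4854 = 6539.63 kPa
Ratio = 6539.63/6343.00 = 1.031

P_vdW / P_ideal ≈ 1.031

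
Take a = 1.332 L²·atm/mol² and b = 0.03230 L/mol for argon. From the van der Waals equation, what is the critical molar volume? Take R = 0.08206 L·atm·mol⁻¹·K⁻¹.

For a van der Waals gas, V_m,c = 3b.
V_m,c = 3×0.03230 = 0.09690 L/mol

V_m,c ≈ 0.09690 L/mol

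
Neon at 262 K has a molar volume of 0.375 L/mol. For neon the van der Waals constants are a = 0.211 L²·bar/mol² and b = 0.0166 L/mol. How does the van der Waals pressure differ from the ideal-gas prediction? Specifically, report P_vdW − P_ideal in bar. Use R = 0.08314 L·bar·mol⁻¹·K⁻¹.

Ideal: P_ideal = RT/V_m = (0.08314)(262)/0.375 = 58.0871 bar
vdW: P = RT/(V_m − b) − a/V_m² = 21.7827/0.358400 − 0.211/0.140625 = 60.7776 − 1.50044 = 59.2772 bar
ΔP = 59.2772 − 58.0871 = 1.190 bar

ΔP ≈ 1.190 bar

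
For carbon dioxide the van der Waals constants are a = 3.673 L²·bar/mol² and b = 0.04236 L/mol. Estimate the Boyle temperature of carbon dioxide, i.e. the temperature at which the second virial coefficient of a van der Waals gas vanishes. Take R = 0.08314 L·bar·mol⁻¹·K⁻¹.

T_B ≈ 1043 K

For a van der Waals gas the second virial coefficient B₂ = b − a/(RT) vanishes at T_B = a/(Rb).
T_B = 3.673/(0.08314×0.04236) = 3.673/0.0035218 = 1043 K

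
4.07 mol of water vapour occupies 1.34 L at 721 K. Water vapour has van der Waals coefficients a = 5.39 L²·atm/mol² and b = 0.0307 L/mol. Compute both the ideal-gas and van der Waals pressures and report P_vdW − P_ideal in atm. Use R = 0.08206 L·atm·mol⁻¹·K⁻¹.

Ideal: P_ideal = nRT/V = (4.07)(0.08206)(721)/1.34 = 179.703 atm
vdW: P = nRT/(V − nb) − a n²/V² = 240.803/1.21505 − 89.2848/1.79560 = 198.184 − 49.7242 = 148.460 atm
ΔP = 148.460 − 179.703 = -31.24 atm

ΔP ≈ -31.24 atm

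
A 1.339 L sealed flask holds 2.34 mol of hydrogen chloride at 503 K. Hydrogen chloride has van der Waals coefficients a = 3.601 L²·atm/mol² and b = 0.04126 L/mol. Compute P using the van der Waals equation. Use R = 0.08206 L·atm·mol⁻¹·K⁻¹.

P ≈ 66.74 atm

P = nRT/(V − nb) − a n²/V²
nRT/(V − nb) = (2.34)(0.08206)(503)/(1.339 − 2.34×0.04126) = 96.586/1.2425 = 77.735 atm
a n²/V² = (3.601)(2.34)²/(1.339)² = 10.997 atm
P = 77.735 − 10.997 = 66.74 atm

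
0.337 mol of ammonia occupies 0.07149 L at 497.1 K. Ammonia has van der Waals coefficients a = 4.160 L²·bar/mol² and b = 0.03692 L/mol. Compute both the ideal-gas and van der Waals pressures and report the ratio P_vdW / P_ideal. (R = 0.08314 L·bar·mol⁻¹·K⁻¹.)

Ideal: P_ideal = nRT/V = (0.337)(0.08314)(497.1)/0.07149 = 194.822 bar
vdW: P = nRT/(V − nb) − a n²/V² = 13.9278/0.0590480 − 0.472447/0.00511082 = 235.873 − 92.4405 = 143.433 bar
Ratio = 143.433/194.822 = 0.7362

P_vdW / P_ideal ≈ 0.7362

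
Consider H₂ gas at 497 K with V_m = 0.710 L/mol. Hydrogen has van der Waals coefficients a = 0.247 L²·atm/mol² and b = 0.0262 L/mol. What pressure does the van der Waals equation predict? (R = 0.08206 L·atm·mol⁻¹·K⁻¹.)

P ≈ 59.15 atm

P = RT/(V_m − b) − a/V_m²
RT/(V_m − b) = (0.08206)(497)/(0.710 − 0.0262) = 40.784/0.68380 = 59.643 atm
a/V_m² = 0.247/(0.710)² = 0.48998 atm
P = 59.643 − 0.48998 = 59.15 atm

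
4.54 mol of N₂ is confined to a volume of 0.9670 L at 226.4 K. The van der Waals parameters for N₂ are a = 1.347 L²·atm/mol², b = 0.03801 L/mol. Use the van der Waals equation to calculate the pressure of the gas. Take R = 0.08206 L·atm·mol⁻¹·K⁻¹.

P = nRT/(V − nb) − a n²/V²
nRT/(V − nb) = (4.54)(0.08206)(226.4)/(0.9670 − 4.54×0.03801) = 84.346/0.79443 = 106.17 atm
a n²/V² = (1.347)(4.54)²/(0.9670)² = 29.691 atm
P = 106.17 − 29.691 = 76.48 atm

P ≈ 76.48 atm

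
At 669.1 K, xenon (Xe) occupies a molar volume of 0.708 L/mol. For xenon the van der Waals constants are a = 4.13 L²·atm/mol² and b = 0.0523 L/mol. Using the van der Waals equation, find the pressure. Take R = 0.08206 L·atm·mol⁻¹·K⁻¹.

P ≈ 75.50 atm

P = RT/(V_m − b) − a/V_m²
RT/(V_m − b) = (0.08206)(669.1)/(0.708 − 0.0523) = 54.906/0.65570 = 83.736 atm
a/V_m² = 4.13/(0.708)² = 8.2392 atm
P = 83.736 − 8.2392 = 75.50 atm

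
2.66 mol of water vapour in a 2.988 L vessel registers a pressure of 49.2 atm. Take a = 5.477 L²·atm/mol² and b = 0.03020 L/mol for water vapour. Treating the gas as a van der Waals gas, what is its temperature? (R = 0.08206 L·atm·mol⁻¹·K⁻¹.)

T ≈ 713.2 K

T = (P + a n²/V²)(V − nb)/(nR)
P + a n²/V² = 49.2 + (5.477)(2.66)²/(2.988)² = 53.541 atm
V − nb = 2.988 − (2.66)(0.03020) = 2.9077 L
T = (53.541)(2.9077)/((2.66)(0.08206)) = 713.2 K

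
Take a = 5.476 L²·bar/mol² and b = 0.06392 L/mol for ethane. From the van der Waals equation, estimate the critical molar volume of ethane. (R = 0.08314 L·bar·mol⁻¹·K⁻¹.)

V_m,c ≈ 0.1918 L/mol

For a van der Waals gas, V_m,c = 3b.
V_m,c = 3×0.06392 = 0.1918 L/mol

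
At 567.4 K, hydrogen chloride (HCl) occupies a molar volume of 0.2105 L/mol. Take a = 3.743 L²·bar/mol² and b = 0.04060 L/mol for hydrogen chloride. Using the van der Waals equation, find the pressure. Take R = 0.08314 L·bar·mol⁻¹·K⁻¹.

P = RT/(V_m − b) − a/V_m²
RT/(V_m − b) = (0.08314)(567.4)/(0.2105 − 0.04060) = 47.174/0.16990 = 277.66 bar
a/V_m² = 3.743/(0.2105)² = 84.473 bar
P = 277.66 − 84.473 = 193.2 bar

P ≈ 193.2 bar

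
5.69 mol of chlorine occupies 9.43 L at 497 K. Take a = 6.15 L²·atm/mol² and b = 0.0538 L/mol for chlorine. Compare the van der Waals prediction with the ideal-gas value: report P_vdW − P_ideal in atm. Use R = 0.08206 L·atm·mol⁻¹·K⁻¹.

ΔP ≈ -1.413 atm

Ideal: P_ideal = nRT/V = (5.69)(0.08206)(497)/9.43 = 24.6087 atm
vdW: P = nRT/(V − nb) − a n²/V² = 232.060/9.12388 − 199.113/88.9249 = 25.4344 − 2.23911 = 23.1953 atm
ΔP = 23.1953 − 24.6087 = -1.413 atm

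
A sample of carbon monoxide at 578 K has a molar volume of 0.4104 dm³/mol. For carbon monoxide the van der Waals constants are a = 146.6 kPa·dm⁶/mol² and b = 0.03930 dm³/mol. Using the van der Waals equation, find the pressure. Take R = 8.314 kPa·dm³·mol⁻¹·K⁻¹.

P = RT/(V_m − b) − a/V_m²
RT/(V_m − b) = (8.314)(578)/(0.4104 − 0.03930) = 4805.5/0.37110 = 12949 kPa
a/V_m² = 146.6/(0.4104)² = 870.40 kPa
P = 12949 − 870.40 = 12079 kPa

P ≈ 12079 kPa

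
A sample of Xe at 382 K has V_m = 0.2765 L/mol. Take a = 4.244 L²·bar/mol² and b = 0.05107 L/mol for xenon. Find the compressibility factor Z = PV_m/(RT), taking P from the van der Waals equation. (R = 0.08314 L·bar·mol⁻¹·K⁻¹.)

Z ≈ 0.7433

P = RT/(V_m − b) − a/V_m² = (0.08314)(382)/(0.2765 − 0.05107) − 4.244/(0.2765)²
  = 31.759/0.22543 − 55.512 = 140.88 − 55.512 = 85.37 bar
Z = PV_m/(RT) = (85.37)(0.2765)/((0.08314)(382)) = 23.605/31.759 = 0.7433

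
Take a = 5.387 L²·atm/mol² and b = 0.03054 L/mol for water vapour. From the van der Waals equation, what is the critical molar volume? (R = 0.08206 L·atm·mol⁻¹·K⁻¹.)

For a van der Waals gas, V_m,c = 3b.
V_m,c = 3×0.03054 = 0.09162 L/mol

V_m,c ≈ 0.09162 L/mol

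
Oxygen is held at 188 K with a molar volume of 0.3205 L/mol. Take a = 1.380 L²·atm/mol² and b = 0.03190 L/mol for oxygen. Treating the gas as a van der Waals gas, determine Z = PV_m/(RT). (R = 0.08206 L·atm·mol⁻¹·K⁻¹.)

Z ≈ 0.8314

P = RT/(V_m − b) − a/V_m² = (0.08206)(188)/(0.3205 − 0.03190) − 1.380/(0.3205)²
  = 15.427/0.28860 − 13.435 = 53.455 − 13.435 = 40.020 atm
Z = PV_m/(RT) = (40.020)(0.3205)/((0.08206)(188)) = 12.826/15.427 = 0.8314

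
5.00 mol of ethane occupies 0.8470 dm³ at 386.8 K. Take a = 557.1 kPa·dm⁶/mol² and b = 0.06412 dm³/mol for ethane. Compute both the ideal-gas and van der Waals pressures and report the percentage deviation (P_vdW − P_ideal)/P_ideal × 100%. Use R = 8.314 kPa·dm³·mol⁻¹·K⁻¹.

-41.36 %

Ideal: P_ideal = nRT/V = (5.00)(8.314)(386.8)/0.8470 = 18983.8 kPa
vdW: P = nRT/(V − nb) − a n²/V² = 16079.3/0.526400 − 13927.5/0.717409 = 30545.8 − 19413.6 = 11132.2 kPa
% deviation = (11132.2 − 18983.8)/18983.8 × 100% = -41.36%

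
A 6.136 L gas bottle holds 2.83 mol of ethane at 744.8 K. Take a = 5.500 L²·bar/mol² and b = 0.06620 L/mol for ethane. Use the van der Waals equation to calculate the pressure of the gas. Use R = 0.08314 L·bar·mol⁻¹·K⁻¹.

P = nRT/(V − nb) − a n²/V²
nRT/(V − nb) = (2.83)(0.08314)(744.8)/(6.136 − 2.83×0.06620) = 175.24/5.9487 = 29.459 bar
a n²/V² = (5.500)(2.83)²/(6.136)² = 1.1699 bar
P = 29.459 − 1.1699 = 28.29 bar

P ≈ 28.29 bar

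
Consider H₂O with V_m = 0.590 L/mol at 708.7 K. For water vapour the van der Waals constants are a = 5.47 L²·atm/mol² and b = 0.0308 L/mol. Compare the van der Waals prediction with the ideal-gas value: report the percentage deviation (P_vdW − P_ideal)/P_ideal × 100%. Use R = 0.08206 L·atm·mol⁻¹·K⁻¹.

Ideal: P_ideal = RT/V_m = (0.08206)(708.7)/0.590 = 98.5694 atm
vdW: P = RT/(V_m − b) − a/V_m² = 58.1559/0.559200 − 5.47/0.348100 = 103.998 − 15.7139 = 88.284 atm
% deviation = (88.284 − 98.5694)/98.5694 × 100% = -10.43%

-10.43 %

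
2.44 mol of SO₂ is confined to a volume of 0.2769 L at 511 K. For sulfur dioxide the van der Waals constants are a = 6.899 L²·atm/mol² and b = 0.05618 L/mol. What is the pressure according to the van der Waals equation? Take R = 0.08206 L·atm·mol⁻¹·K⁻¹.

P ≈ 196.1 atm

P = nRT/(V − nb) − a n²/V²
nRT/(V − nb) = (2.44)(0.08206)(511)/(0.2769 − 2.44×0.05618) = 102.32/0.13982 = 731.80 atm
a n²/V² = (6.899)(2.44)²/(0.2769)² = 535.70 atm
P = 731.80 − 535.70 = 196.1 atm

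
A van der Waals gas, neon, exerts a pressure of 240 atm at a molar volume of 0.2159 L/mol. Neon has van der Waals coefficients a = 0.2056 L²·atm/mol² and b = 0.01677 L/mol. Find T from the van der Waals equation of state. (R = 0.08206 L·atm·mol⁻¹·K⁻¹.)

T = (P + a/V_m²)(V_m − b)/R
P + a/V_m² = 240 + 0.2056/(0.2159)² = 244.41 atm
V_m − b = 0.2159 − 0.01677 = 0.19913 L/mol
T = (244.41)(0.19913)/0.08206 = 593.1 K

T ≈ 593.1 K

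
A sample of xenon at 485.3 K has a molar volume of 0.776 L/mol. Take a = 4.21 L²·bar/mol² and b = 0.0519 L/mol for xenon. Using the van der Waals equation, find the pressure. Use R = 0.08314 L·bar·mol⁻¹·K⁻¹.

P ≈ 48.73 bar

P = RT/(V_m − b) − a/V_m²
RT/(V_m − b) = (0.08314)(485.3)/(0.776 − 0.0519) = 40.348/0.72410 = 55.722 bar
a/V_m² = 4.21/(0.776)² = 6.9913 bar
P = 55.722 − 6.9913 = 48.73 bar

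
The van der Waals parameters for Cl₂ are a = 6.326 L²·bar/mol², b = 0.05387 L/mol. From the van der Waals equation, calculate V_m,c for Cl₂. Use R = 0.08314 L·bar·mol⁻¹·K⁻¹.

V_m,c ≈ 0.1616 L/mol

For a van der Waals gas, V_m,c = 3b.
V_m,c = 3×0.05387 = 0.1616 L/mol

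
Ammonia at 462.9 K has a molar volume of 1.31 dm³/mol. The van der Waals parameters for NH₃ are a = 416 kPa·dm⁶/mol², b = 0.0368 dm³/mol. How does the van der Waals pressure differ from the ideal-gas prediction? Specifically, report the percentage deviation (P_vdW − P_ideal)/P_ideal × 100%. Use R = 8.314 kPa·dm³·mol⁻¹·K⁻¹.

-5.36 %

Ideal: P_ideal = RT/V_m = (8.314)(462.9)/1.31 = 2937.82 kPa
vdW: P = RT/(V_m − b) − a/V_m² = 3848.55/1.27320 − 416/1.71610 = 3022.74 − 242.410 = 2780.33 kPa
% deviation = (2780.33 − 2937.82)/2937.82 × 100% = -5.36%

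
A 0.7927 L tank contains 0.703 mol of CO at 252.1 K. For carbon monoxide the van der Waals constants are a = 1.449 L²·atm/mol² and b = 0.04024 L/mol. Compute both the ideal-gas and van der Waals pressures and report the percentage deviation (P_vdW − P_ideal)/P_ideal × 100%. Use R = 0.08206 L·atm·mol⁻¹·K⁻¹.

-2.51 %

Ideal: P_ideal = nRT/V = (0.703)(0.08206)(252.1)/0.7927 = 18.3464 atm
vdW: P = nRT/(V − nb) − a n²/V² = 14.5432/0.764411 − 0.716109/0.628373 = 19.0254 − 1.13962 = 17.8858 atm
% deviation = (17.8858 − 18.3464)/18.3464 × 100% = -2.51%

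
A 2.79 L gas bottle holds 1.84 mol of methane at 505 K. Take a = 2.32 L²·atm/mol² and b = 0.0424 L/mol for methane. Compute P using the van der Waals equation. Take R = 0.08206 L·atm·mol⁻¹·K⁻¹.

P = nRT/(V − nb) − a n²/V²
nRT/(V − nb) = (1.84)(0.08206)(505)/(2.79 − 1.84×0.0424) = 76.250/2.7120 = 28.116 atm
a n²/V² = (2.32)(1.84)²/(2.79)² = 1.0091 atm
P = 28.116 − 1.0091 = 27.11 atm

P ≈ 27.11 atm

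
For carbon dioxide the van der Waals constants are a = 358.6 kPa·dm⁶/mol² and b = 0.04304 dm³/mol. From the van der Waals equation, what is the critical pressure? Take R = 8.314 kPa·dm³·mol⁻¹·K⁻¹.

P_c ≈ 7170 kPa

For a van der Waals gas, P_c = a/(27b²).
P_c = 358.6/(27×(0.04304)²) = 358.6/0.050016 = 7170 kPa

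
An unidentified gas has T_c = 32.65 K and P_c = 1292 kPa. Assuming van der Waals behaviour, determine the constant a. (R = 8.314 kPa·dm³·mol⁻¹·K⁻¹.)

From T_c = 8a/(27Rb) and P_c = a/(27b²): a = 27 R² T_c²/(64 P_c).
a = 27×(8.314)²×(32.65)²/(64×1292) = 1989529/82688 = 24.06 kPa·dm⁶/mol²

a ≈ 24.06 kPa·dm⁶/mol²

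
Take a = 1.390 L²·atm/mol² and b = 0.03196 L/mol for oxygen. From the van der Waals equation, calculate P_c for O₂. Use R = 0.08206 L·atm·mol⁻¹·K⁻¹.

For a van der Waals gas, P_c = a/(27b²).
P_c = 1.390/(27×(0.03196)²) = 1.390/0.027579 = 50.40 atm

P_c ≈ 50.40 atm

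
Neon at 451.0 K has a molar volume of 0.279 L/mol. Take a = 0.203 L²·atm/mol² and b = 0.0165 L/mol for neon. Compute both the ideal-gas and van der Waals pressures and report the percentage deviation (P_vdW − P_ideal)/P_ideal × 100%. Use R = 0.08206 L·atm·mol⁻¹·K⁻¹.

Ideal: P_ideal = RT/V_m = (0.08206)(451.0)/0.279 = 132.649 atm
vdW: P = RT/(V_m − b) − a/V_m² = 37.0091/0.262500 − 0.203/0.0778410 = 140.987 − 2.60788 = 138.379 atm
% deviation = (138.379 − 132.649)/132.649 × 100% = 4.32%

4.32 %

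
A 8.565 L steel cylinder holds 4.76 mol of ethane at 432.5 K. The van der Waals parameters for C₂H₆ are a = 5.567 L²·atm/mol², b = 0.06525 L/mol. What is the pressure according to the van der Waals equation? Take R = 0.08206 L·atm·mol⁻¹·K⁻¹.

P ≈ 18.75 atm

P = nRT/(V − nb) − a n²/V²
nRT/(V − nb) = (4.76)(0.08206)(432.5)/(8.565 − 4.76×0.06525) = 168.94/8.2544 = 20.467 atm
a n²/V² = (5.567)(4.76)²/(8.565)² = 1.7194 atm
P = 20.467 − 1.7194 = 18.75 atm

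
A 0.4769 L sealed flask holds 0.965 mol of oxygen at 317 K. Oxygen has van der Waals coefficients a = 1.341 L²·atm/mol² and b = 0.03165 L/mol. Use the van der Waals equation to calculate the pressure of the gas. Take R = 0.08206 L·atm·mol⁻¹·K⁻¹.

P ≈ 50.75 atm

P = nRT/(V − nb) − a n²/V²
nRT/(V − nb) = (0.965)(0.08206)(317)/(0.4769 − 0.965×0.03165) = 25.103/0.44636 = 56.239 atm
a n²/V² = (1.341)(0.965)²/(0.4769)² = 5.4907 atm
P = 56.239 − 5.4907 = 50.75 atm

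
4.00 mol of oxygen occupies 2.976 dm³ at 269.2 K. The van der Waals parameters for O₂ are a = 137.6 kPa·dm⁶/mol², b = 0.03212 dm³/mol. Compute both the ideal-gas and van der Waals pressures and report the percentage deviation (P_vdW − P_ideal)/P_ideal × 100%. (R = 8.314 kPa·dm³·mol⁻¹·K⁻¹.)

-3.75 %

Ideal: P_ideal = nRT/V = (4.00)(8.314)(269.2)/2.976 = 3008.24 kPa
vdW: P = nRT/(V − nb) − a n²/V² = 8952.52/2.84752 − 2201.60/8.85658 = 3143.97 − 248.584 = 2895.39 kPa
% deviation = (2895.39 − 3008.24)/3008.24 × 100% = -3.75%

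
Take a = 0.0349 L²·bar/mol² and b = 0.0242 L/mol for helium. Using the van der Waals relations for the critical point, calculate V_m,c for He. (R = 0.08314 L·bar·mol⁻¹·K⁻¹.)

For a van der Waals gas, V_m,c = 3b.
V_m,c = 3×0.0242 = 0.07260 L/mol

V_m,c ≈ 0.07260 L/mol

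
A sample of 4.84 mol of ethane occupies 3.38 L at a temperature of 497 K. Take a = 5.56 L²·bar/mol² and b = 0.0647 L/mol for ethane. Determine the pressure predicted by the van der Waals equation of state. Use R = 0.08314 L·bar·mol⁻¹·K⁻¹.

P ≈ 53.81 bar

P = nRT/(V − nb) − a n²/V²
nRT/(V − nb) = (4.84)(0.08314)(497)/(3.38 − 4.84×0.0647) = 199.99/3.0669 = 65.209 bar
a n²/V² = (5.56)(4.84)²/(3.38)² = 11.401 bar
P = 65.209 − 11.401 = 53.81 bar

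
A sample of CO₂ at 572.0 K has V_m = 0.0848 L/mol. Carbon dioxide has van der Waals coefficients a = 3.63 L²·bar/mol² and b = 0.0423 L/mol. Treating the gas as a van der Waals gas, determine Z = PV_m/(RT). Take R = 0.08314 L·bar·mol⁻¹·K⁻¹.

P = RT/(V_m − b) − a/V_m² = (0.08314)(572.0)/(0.0848 − 0.0423) − 3.63/(0.0848)²
  = 47.556/0.042500 − 504.79 = 1119.0 − 504.79 = 614.2 bar
Z = PV_m/(RT) = (614.2)(0.0848)/((0.08314)(572.0)) = 52.084/47.556 = 1.095

Z ≈ 1.095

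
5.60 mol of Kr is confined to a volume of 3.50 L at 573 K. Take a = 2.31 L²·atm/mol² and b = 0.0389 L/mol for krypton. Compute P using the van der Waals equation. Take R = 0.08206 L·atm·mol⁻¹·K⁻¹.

P ≈ 74.31 atm

P = nRT/(V − nb) − a n²/V²
nRT/(V − nb) = (5.60)(0.08206)(573)/(3.50 − 5.60×0.0389) = 263.31/3.2822 = 80.224 atm
a n²/V² = (2.31)(5.60)²/(3.50)² = 5.9136 atm
P = 80.224 − 5.9136 = 74.31 atm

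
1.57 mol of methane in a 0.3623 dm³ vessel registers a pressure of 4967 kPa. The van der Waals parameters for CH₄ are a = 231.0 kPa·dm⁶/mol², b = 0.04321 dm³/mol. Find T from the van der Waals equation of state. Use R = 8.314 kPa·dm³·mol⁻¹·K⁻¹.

T ≈ 209.9 K

T = (P + a n²/V²)(V − nb)/(nR)
P + a n²/V² = 4967 + (231.0)(1.57)²/(0.3623)² = 9304.9 kPa
V − nb = 0.3623 − (1.57)(0.04321) = 0.29446 dm³
T = (9304.9)(0.29446)/((1.57)(8.314)) = 209.9 K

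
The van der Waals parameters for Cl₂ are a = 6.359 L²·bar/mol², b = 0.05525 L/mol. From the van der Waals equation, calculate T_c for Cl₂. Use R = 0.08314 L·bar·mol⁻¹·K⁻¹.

T_c ≈ 410.2 K

For a van der Waals gas, T_c = 8a/(27Rb).
T_c = 8×6.359/(27×0.08314×0.05525) = 50.872/0.12402 = 410.2 K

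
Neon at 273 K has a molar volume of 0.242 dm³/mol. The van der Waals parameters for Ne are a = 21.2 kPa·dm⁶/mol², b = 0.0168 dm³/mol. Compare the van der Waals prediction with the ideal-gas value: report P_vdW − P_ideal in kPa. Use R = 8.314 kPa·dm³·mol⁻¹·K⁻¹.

ΔP ≈ 338 kPa

Ideal: P_ideal = RT/V_m = (8.314)(273)/0.242 = 9379.02 kPa
vdW: P = RT/(V_m − b) − a/V_m² = 2269.72/0.225200 − 21.2/0.0585640 = 10078.7 − 361.997 = 9716.7 kPa
ΔP = 9716.7 − 9379.02 = 338 kPa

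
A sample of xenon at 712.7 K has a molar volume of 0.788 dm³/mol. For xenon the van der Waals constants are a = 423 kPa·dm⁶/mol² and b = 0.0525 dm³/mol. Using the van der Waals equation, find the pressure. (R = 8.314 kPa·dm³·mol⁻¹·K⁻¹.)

P ≈ 7375 kPa

P = RT/(V_m − b) − a/V_m²
RT/(V_m − b) = (8.314)(712.7)/(0.788 − 0.0525) = 5925.4/0.73550 = 8056.3 kPa
a/V_m² = 423/(0.788)² = 681.22 kPa
P = 8056.3 − 681.22 = 7375 kPa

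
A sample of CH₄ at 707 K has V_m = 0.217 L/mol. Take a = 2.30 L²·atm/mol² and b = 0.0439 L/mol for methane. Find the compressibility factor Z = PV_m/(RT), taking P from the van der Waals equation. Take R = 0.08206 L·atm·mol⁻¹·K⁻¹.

Z ≈ 1.071

P = RT/(V_m − b) − a/V_m² = (0.08206)(707)/(0.217 − 0.0439) − 2.30/(0.217)²
  = 58.016/0.17310 − 48.844 = 335.16 − 48.844 = 286.32 atm
Z = PV_m/(RT) = (286.32)(0.217)/((0.08206)(707)) = 62.131/58.016 = 1.071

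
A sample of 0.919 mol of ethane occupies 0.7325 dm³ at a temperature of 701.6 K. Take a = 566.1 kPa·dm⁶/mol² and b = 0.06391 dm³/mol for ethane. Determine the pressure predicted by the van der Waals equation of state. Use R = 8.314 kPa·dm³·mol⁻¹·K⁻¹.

P ≈ 7065 kPa

P = nRT/(V − nb) − a n²/V²
nRT/(V − nb) = (0.919)(8.314)(701.6)/(0.7325 − 0.919×0.06391) = 5360.6/0.67377 = 7956.1 kPa
a n²/V² = (566.1)(0.919)²/(0.7325)² = 891.06 kPa
P = 7956.1 − 891.06 = 7065 kPa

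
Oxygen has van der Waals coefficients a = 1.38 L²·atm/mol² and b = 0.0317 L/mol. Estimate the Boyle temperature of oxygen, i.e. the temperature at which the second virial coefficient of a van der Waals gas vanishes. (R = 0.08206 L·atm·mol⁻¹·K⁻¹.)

For a van der Waals gas the second virial coefficient B₂ = b − a/(RT) vanishes at T_B = a/(Rb).
T_B = 1.38/(0.08206×0.0317) = 1.38/0.0026013 = 530.5 K

T_B ≈ 530.5 K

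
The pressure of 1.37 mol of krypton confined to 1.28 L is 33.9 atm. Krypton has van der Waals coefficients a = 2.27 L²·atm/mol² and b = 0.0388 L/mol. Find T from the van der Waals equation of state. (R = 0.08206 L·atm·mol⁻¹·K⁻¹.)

T ≈ 398.3 K

T = (P + a n²/V²)(V − nb)/(nR)
P + a n²/V² = 33.9 + (2.27)(1.37)²/(1.28)² = 36.500 atm
V − nb = 1.28 − (1.37)(0.0388) = 1.2268 L
T = (36.500)(1.2268)/((1.37)(0.08206)) = 398.3 K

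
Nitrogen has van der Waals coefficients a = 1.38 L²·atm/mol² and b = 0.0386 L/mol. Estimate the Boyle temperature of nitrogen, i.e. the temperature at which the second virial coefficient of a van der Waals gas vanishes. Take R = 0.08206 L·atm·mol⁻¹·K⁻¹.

For a van der Waals gas the second virial coefficient B₂ = b − a/(RT) vanishes at T_B = a/(Rb).
T_B = 1.38/(0.08206×0.0386) = 1.38/0.0031675 = 435.7 K

T_B ≈ 435.7 K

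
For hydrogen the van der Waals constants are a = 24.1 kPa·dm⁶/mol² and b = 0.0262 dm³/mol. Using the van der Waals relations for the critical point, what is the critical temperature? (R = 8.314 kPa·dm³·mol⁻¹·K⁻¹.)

T_c ≈ 32.78 K

For a van der Waals gas, T_c = 8a/(27Rb).
T_c = 8×24.1/(27×8.314×0.0262) = 192.80/5.8813 = 32.78 K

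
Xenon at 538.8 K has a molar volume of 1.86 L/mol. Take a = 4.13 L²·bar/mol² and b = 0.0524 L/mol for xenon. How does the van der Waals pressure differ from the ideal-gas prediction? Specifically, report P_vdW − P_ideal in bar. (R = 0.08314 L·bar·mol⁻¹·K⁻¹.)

ΔP ≈ -0.496 bar

Ideal: P_ideal = RT/V_m = (0.08314)(538.8)/1.86 = 24.0838 bar
vdW: P = RT/(V_m − b) − a/V_m² = 44.7958/1.80760 − 4.13/3.45960 = 24.7819 − 1.19378 = 23.5881 bar
ΔP = 23.5881 − 24.0838 = -0.496 bar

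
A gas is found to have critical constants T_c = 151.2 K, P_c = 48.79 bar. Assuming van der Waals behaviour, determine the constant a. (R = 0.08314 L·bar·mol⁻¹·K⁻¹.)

a ≈ 1.366 L²·bar/mol²

From T_c = 8a/(27Rb) and P_c = a/(27b²): a = 27 R² T_c²/(64 P_c).
a = 27×(0.08314)²×(151.2)²/(64×48.79) = 4266.7/3122.6 = 1.366 L²·bar/mol²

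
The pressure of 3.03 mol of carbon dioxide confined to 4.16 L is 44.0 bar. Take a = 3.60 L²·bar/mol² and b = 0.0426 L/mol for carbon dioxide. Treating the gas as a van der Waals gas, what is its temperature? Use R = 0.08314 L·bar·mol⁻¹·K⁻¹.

T = (P + a n²/V²)(V − nb)/(nR)
P + a n²/V² = 44.0 + (3.60)(3.03)²/(4.16)² = 45.910 bar
V − nb = 4.16 − (3.03)(0.0426) = 4.0309 L
T = (45.910)(4.0309)/((3.03)(0.08314)) = 734.6 K

T ≈ 734.6 K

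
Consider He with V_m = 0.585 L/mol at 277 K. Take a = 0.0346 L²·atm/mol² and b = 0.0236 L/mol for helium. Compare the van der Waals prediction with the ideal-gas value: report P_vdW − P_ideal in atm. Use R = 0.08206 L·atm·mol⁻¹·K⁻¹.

ΔP ≈ 1.532 atm

Ideal: P_ideal = RT/V_m = (0.08206)(277)/0.585 = 38.8558 atm
vdW: P = RT/(V_m − b) − a/V_m² = 22.7306/0.561400 − 0.0346/0.342225 = 40.4891 − 0.101103 = 40.3880 atm
ΔP = 40.3880 − 38.8558 = 1.532 atm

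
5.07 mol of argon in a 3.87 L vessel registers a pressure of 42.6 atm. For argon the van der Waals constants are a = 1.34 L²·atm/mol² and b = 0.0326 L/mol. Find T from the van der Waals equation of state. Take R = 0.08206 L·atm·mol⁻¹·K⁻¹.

T = (P + a n²/V²)(V − nb)/(nR)
P + a n²/V² = 42.6 + (1.34)(5.07)²/(3.87)² = 44.900 atm
V − nb = 3.87 − (5.07)(0.0326) = 3.7047 L
T = (44.900)(3.7047)/((5.07)(0.08206)) = 399.8 K

T ≈ 399.8 K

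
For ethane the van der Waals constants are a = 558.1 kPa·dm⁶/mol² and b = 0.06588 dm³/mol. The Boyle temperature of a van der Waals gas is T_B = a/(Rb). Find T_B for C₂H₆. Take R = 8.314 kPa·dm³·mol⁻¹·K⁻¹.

For a van der Waals gas the second virial coefficient B₂ = b − a/(RT) vanishes at T_B = a/(Rb).
T_B = 558.1/(8.314×0.06588) = 558.1/0.54773 = 1019 K

T_B ≈ 1019 K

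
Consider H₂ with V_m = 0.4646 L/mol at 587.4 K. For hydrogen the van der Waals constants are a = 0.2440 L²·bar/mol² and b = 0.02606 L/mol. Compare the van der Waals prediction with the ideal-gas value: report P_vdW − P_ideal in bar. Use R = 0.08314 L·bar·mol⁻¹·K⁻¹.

Ideal: P_ideal = RT/V_m = (0.08314)(587.4)/0.4646 = 105.115 bar
vdW: P = RT/(V_m − b) − a/V_m² = 48.8364/0.438540 − 0.2440/0.215853 = 111.361 − 1.13040 = 110.231 bar
ΔP = 110.231 − 105.115 = 5.12 bar

ΔP ≈ 5.12 bar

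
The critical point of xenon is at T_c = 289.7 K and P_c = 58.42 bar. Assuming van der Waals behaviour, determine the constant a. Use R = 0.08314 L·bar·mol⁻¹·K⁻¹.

From T_c = 8a/(27Rb) and P_c = a/(27b²): a = 27 R² T_c²/(64 P_c).
a = 27×(0.08314)²×(289.7)²/(64×58.42) = 15663/3738.9 = 4.189 L²·bar/mol²

a ≈ 4.189 L²·bar/mol²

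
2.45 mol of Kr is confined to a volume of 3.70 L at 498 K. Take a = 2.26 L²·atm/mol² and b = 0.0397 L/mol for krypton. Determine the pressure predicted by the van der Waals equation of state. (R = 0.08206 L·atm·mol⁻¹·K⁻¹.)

P = nRT/(V − nb) − a n²/V²
nRT/(V − nb) = (2.45)(0.08206)(498)/(3.70 − 2.45×0.0397) = 100.12/3.6027 = 27.790 atm
a n²/V² = (2.26)(2.45)²/(3.70)² = 0.99092 atm
P = 27.790 − 0.99092 = 26.80 atm

P ≈ 26.80 atm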